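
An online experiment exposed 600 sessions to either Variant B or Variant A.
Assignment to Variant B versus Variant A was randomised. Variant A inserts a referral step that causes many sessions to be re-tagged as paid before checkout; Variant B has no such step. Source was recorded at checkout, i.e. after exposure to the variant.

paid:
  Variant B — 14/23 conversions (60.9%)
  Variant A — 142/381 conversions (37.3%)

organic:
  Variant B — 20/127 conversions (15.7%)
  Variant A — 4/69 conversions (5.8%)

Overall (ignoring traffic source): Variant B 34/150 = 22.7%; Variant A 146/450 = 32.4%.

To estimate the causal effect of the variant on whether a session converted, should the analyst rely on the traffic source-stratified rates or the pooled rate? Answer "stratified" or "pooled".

pooled

The traffic source-specific comparison favours Variant B throughout, but the pooled figures favour Variant A. The question is whether to condition on traffic source.
Traffic source is recorded after the variant and is itself shifted by it — it sits on the causal path from variant to outcome. Conditioning on a mediator would strip out part of the effect we want; the pooled comparison gives the total causal effect.
Pooled: Variant B 22.7% vs Variant A 32.4%; Variant A is higher overall.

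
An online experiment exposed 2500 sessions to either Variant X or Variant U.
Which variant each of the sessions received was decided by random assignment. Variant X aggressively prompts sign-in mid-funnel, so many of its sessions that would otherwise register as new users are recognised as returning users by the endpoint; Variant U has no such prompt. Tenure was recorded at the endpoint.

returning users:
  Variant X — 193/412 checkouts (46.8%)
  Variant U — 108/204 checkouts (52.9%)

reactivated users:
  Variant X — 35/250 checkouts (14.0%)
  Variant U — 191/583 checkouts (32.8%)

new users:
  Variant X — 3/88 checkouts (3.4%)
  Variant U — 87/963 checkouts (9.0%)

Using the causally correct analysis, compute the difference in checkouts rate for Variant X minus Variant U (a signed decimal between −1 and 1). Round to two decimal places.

+0.09

User tenure here is a post-treatment variable shaped by the variant; conditioning on it would introduce bias rather than remove it. The overall comparison is the causal one.
The causal difference is the pooled difference: 0.308 − 0.221 = +0.087.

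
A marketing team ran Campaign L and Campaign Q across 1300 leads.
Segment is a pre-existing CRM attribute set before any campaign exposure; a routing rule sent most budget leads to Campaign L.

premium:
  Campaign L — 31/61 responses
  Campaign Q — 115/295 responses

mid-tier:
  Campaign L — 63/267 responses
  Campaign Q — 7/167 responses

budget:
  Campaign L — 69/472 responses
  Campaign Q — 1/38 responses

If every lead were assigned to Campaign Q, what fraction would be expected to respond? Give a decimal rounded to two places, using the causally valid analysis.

0.13

Customer segment differs across campaigns for reasons unrelated to any effect of the campaign itself, and it separately predicts the outcome — a classic confounder. We must compare within customer segment levels.
Standardising Campaign Q to the population customer segment mix: 0.274·115/295 + 0.334·7/167 + 0.392·1/38 = 0.131.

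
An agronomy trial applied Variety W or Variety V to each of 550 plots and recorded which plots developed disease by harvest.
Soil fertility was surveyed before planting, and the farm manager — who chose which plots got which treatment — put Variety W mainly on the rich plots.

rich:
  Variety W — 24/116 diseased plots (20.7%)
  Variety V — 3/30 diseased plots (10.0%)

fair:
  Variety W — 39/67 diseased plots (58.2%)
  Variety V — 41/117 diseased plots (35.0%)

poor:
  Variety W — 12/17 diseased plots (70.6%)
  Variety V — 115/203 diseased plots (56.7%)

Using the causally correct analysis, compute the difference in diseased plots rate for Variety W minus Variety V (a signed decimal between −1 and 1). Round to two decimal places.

+0.16

Soil fertility is set before the variety has any effect — it is not caused by the variety — and it independently drives the outcome. That makes it a confounder, so the causal comparison is within soil fertility levels.
Adjusting over the population distribution of soil fertility: 0.265·(0.207−0.100) + 0.335·(0.582−0.350) + 0.400·(0.706−0.567) = +0.162.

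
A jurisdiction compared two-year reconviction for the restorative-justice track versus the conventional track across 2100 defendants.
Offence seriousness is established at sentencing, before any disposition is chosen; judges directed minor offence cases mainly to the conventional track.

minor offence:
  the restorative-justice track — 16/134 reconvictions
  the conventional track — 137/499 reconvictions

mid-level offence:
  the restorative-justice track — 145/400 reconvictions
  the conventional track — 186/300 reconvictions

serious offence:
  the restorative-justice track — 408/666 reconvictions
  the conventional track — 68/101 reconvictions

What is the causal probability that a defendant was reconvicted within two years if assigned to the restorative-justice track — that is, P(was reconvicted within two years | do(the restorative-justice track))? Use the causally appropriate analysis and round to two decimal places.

0.38

The offence seriousness-specific comparison favours the restorative-justice track throughout, but the pooled figures favour the conventional track. The question is whether to condition on offence seriousness.
Offence seriousness is set before the disposition has any effect — it is not caused by the disposition — and it independently drives the outcome. That makes it a confounder, so the causal comparison is within offence seriousness levels.
Standardising the restorative-justice track to the population offence seriousness mix: 0.301·16/134 + 0.333·145/400 + 0.365·408/666 = 0.381.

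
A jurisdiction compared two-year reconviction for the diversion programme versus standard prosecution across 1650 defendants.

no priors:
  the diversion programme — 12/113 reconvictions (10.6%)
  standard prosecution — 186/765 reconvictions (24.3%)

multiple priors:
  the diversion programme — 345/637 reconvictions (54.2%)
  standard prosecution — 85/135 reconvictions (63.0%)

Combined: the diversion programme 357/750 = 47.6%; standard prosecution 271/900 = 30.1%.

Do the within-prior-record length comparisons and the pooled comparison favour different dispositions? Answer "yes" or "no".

Within each prior-record length level (no priors 10.6% vs 24.3%; multiple priors 54.2% vs 63.0%), the diversion programme has the lower rate every time. Pooled: 47.6% vs 30.1% — standard prosecution has the lower rate overall. The two comparisons disagree.

yes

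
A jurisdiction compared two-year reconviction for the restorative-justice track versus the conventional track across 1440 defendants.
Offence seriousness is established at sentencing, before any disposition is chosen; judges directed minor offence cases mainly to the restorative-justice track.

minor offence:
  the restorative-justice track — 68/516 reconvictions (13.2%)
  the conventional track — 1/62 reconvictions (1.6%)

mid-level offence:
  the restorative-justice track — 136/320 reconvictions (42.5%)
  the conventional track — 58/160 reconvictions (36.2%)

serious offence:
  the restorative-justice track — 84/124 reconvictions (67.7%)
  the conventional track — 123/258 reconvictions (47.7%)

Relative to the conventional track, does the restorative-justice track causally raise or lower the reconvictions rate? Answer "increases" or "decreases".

increases

Offence seriousness is set before the disposition has any effect — it is not caused by the disposition — and it independently drives the outcome. That makes it a confounder, so the causal comparison is within offence seriousness levels.
Within each level — minor offence: 13.2% vs 1.6%; mid-level offence: 42.5% vs 36.2%; serious offence: 67.7% vs 47.7% — the conventional track is lower every time.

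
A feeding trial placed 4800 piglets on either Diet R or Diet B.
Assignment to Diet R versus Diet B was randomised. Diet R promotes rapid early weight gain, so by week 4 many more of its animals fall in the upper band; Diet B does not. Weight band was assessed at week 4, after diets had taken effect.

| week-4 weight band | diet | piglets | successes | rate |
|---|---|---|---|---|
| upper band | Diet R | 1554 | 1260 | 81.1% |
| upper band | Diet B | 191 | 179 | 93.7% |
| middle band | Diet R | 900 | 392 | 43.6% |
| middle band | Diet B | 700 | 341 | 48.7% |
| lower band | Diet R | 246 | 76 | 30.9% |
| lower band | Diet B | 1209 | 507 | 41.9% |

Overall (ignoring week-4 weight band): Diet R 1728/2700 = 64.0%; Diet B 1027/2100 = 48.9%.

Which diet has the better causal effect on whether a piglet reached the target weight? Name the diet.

Week-4 weight band here is a post-treatment variable shaped by the diet; conditioning on it would introduce bias rather than remove it. The overall comparison is the causal one.
Pooled: Diet R 64.0% vs Diet B 48.9%; Diet R is higher overall.

Diet R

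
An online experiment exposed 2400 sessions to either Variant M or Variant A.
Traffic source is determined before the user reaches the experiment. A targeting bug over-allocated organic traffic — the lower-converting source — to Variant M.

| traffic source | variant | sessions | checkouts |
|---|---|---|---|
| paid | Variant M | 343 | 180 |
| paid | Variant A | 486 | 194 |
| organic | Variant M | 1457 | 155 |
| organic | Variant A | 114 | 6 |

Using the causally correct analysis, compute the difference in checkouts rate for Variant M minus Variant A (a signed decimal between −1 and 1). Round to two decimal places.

+0.08

Here traffic source is a common cause — it drives both which variant a case falls under and the outcome. The crude comparison mixes populations; the stratum-specific rates are the causally relevant ones.
Adjusting over the population distribution of traffic source: 0.345·(0.525−0.399) + 0.655·(0.106−0.053) = +0.079.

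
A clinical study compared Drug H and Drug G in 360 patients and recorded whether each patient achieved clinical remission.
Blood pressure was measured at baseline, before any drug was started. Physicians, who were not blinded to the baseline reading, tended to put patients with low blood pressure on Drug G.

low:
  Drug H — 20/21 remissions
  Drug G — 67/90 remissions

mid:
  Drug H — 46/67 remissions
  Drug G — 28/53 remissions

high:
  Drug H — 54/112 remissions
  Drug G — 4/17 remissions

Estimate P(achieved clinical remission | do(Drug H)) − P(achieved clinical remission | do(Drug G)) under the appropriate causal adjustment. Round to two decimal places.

+0.21

Within every blood pressure level Drug H has the higher rate, yet pooled Drug G does — Simpson's reversal.
Blood pressure satisfies the back-door criterion: it is not a descendant of the drug, and it blocks the spurious path from drug to outcome. Adjusting for it (i.e., using the within-blood pressure rates) gives the causal effect.
Adjusting over the population distribution of blood pressure: 0.308·(0.952−0.744) + 0.333·(0.687−0.528) + 0.358·(0.482−0.235) = +0.205.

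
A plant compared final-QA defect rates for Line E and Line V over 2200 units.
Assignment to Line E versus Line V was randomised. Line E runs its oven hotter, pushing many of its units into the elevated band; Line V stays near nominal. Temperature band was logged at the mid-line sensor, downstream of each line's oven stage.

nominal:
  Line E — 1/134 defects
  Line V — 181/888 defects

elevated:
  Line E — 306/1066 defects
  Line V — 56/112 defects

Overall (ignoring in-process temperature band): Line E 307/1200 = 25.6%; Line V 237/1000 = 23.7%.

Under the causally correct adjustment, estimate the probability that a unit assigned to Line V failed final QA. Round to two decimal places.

Stratifying would compare lines among units the lines themselves sorted into in-process temperature band groups — a form of selection on an intermediate. The unconditioned pooled rates give the total causal effect.
So P(outcome | do(Line V)) is just the pooled rate for Line V: 237/1000 = 0.237.

0.24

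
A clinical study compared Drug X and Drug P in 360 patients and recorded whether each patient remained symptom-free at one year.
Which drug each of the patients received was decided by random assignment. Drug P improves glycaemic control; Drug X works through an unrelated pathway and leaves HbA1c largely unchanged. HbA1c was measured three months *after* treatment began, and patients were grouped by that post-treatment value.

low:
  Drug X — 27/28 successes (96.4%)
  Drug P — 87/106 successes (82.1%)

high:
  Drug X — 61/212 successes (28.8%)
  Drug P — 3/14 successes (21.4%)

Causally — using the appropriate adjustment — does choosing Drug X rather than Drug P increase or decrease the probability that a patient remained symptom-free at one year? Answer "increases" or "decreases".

decreases

HbA1c is downstream of the drug. One should not condition on a consequence of treatment, so the overall rates are the right comparison.
Pooled: Drug X 36.7% vs Drug P 75.0%; Drug P is higher overall.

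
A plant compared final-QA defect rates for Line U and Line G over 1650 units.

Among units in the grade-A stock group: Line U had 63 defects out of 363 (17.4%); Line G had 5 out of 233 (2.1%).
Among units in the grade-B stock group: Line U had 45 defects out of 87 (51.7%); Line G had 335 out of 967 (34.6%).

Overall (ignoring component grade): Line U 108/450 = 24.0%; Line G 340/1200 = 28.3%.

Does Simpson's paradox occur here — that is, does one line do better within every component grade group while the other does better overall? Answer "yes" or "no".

Within each component grade level (grade-A stock 17.4% vs 2.1%; grade-B stock 51.7% vs 34.6%), Line G has the lower rate every time. Pooled: 24.0% vs 28.3% — Line U has the lower rate overall. The two comparisons disagree.

yes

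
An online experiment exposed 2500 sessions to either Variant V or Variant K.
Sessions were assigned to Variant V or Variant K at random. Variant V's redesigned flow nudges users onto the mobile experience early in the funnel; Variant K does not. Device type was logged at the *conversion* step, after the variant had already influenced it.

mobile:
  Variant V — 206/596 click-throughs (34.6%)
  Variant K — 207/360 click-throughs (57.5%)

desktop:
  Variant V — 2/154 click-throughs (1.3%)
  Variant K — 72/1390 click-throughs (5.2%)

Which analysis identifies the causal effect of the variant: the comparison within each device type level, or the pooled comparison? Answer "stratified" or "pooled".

pooled

The stratified and pooled comparisons disagree (Variant K wins within each device type; Variant V wins overall), so the answer turns on the causal role of device type.
Device type here is a post-treatment variable shaped by the variant; conditioning on it would introduce bias rather than remove it. The overall comparison is the causal one.
Pooled: Variant V 27.7% vs Variant K 15.9%; Variant V is higher overall.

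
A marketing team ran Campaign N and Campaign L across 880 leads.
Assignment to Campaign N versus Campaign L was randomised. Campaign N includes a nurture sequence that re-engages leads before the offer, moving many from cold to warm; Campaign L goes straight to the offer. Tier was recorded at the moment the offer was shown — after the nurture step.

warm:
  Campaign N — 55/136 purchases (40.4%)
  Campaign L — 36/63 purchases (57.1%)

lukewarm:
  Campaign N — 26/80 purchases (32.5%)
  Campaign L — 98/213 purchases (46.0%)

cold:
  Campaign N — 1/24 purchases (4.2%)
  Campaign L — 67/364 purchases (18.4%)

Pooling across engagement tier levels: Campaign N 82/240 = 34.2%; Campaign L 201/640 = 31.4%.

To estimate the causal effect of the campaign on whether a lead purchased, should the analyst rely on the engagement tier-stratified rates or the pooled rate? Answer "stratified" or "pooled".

pooled

Stratifying would compare campaigns among leads the campaigns themselves sorted into engagement tier groups — a form of selection on an intermediate. The unconditioned pooled rates give the total causal effect.
Pooled: Campaign N 34.2% vs Campaign L 31.4%; Campaign N is higher overall.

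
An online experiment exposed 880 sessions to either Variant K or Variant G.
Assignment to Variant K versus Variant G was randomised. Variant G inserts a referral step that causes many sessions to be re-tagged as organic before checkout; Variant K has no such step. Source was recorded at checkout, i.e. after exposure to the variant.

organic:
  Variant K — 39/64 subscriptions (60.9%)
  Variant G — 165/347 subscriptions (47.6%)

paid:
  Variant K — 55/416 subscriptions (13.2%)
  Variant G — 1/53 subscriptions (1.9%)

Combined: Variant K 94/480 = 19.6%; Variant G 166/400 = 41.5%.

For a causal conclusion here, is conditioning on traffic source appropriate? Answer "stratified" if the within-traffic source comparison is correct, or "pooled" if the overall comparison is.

pooled

Because the variant influences traffic source, traffic source is a post-treatment mediator, not a confounder. Stratifying on it would bias the estimate; the causal effect is the crude pooled difference.
Pooled: Variant K 19.6% vs Variant G 41.5%; Variant G is higher overall.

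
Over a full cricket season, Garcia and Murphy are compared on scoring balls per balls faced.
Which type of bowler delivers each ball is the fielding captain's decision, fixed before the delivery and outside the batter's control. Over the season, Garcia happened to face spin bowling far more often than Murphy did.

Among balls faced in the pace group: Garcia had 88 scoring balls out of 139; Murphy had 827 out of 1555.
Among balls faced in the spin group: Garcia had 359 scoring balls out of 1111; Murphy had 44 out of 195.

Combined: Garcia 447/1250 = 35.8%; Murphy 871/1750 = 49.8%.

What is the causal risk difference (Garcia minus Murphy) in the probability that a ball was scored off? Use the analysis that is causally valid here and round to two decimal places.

Bowling type is set before the player has any effect — it is not caused by the player — and it independently drives the outcome. That makes it a confounder, so the causal comparison is within bowling type levels.
Adjusting over the population distribution of bowling type: 0.565·(0.633−0.532) + 0.435·(0.323−0.226) = +0.100.

+0.10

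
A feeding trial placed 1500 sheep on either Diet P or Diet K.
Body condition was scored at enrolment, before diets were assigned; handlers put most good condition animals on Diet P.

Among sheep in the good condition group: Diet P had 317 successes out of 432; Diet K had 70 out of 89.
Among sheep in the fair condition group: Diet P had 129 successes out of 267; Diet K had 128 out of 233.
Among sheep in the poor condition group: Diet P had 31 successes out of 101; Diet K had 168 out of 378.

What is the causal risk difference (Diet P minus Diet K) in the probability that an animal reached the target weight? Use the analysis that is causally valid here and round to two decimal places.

-0.08

Since starting body condition is a pre-existing factor (not a product of the diet) and it affects the outcome on its own, it is a confounder. The stratified rates, not the pooled rate, identify the causal effect.
Adjusting over the population distribution of starting body condition: 0.347·(0.734−0.787) + 0.333·(0.483−0.549) + 0.319·(0.307−0.444) = -0.084.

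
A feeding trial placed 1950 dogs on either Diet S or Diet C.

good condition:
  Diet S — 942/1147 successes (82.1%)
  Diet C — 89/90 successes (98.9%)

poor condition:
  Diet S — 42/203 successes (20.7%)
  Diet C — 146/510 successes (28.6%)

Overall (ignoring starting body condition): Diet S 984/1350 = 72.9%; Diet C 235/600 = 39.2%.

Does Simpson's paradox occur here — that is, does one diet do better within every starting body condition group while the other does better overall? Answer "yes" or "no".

Within each starting body condition level (good condition 82.1% vs 98.9%; poor condition 20.7% vs 28.6%), Diet C has the higher rate every time. Pooled: 72.9% vs 39.2% — Diet S has the higher rate overall. The two comparisons disagree.

yes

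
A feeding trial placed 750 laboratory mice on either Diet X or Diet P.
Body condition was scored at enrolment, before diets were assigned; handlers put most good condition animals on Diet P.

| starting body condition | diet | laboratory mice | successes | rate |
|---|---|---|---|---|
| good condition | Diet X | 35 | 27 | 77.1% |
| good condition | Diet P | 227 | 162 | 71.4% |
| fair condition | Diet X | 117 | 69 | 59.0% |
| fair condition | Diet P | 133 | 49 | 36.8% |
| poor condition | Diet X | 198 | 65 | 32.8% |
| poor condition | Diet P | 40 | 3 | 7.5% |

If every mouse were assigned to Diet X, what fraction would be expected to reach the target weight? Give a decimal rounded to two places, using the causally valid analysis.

The stratified and pooled comparisons disagree (Diet X wins within each starting body condition; Diet P wins overall), so the answer turns on the causal role of starting body condition.
Starting body condition is set before the diet has any effect — it is not caused by the diet — and it independently drives the outcome. That makes it a confounder, so the causal comparison is within starting body condition levels.
Standardising Diet X to the population starting body condition mix: 0.349·27/35 + 0.333·69/117 + 0.317·65/198 = 0.570.

0.57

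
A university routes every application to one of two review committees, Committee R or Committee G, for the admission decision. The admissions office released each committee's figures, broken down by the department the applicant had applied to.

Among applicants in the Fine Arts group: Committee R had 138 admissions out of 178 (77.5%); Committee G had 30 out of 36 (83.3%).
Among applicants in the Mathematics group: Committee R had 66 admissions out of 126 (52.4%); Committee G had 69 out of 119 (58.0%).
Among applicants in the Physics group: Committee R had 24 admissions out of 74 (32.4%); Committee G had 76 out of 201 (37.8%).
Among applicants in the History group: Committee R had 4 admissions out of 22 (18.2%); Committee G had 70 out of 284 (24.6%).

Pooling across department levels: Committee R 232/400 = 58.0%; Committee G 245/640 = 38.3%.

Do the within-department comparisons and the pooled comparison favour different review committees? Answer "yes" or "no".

yes

Within each department level (Fine Arts 77.5% vs 83.3%; Mathematics 52.4% vs 58.0%; Physics 32.4% vs 37.8%; History 18.2% vs 24.6%), Committee G has the higher rate every time. Pooled: 58.0% vs 38.3% — Committee R has the higher rate overall. The two comparisons disagree.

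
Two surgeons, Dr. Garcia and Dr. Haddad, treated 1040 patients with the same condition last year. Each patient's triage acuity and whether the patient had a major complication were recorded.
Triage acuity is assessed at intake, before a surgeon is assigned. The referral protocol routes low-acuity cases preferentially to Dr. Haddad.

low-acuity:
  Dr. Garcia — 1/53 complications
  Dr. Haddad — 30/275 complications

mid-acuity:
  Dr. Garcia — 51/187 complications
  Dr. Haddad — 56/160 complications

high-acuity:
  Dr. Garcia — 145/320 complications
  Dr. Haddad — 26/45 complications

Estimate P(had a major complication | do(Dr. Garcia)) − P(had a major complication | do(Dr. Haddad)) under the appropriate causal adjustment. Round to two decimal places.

The stratified and pooled comparisons disagree (Dr. Garcia wins within each triage acuity; Dr. Haddad wins overall), so the answer turns on the causal role of triage acuity.
Triage acuity differs across surgeons for reasons unrelated to any effect of the surgeon itself, and it separately predicts the outcome — a classic confounder. We must compare within triage acuity levels.
Adjusting over the population distribution of triage acuity: 0.315·(0.019−0.109) + 0.334·(0.273−0.350) + 0.351·(0.453−0.578) = -0.098.

-0.10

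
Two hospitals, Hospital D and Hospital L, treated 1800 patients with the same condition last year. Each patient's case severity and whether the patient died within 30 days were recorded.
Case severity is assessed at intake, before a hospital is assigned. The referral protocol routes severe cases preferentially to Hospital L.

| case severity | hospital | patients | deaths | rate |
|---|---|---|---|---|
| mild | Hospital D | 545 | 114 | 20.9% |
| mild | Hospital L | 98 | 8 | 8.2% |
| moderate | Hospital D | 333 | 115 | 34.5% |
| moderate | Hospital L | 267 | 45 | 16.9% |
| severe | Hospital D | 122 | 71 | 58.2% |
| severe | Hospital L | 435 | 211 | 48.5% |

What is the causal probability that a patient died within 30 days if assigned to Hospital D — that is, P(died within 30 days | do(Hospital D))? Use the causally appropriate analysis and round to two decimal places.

0.37

Within every case severity level Hospital L has the lower rate, yet pooled Hospital D does — Simpson's reversal.
Nothing the hospital does changes case severity; the imbalance is an allocation artefact. With case severity also predicting the outcome, the pooled figure is confounded, and the within-stratum comparison is the causal one.
Standardising Hospital D to the population case severity mix: 0.357·114/545 + 0.333·115/333 + 0.309·71/122 = 0.370.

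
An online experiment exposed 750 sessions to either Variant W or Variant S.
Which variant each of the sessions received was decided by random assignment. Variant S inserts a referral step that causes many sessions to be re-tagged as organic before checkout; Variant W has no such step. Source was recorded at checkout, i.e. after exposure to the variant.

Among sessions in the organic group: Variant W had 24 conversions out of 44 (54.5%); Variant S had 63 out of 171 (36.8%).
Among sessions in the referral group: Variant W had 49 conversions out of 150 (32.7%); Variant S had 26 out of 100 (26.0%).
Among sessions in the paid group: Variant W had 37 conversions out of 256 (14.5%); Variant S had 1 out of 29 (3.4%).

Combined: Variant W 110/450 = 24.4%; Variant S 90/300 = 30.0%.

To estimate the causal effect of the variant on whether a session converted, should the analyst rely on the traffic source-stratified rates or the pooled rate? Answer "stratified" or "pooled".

The stratified and pooled comparisons disagree (Variant W wins within each traffic source; Variant S wins overall), so the answer turns on the causal role of traffic source.
Because the variant influences traffic source, traffic source is a post-treatment mediator, not a confounder. Stratifying on it would bias the estimate; the causal effect is the crude pooled difference.
Pooled: Variant W 24.4% vs Variant S 30.0%; Variant S is higher overall.

pooled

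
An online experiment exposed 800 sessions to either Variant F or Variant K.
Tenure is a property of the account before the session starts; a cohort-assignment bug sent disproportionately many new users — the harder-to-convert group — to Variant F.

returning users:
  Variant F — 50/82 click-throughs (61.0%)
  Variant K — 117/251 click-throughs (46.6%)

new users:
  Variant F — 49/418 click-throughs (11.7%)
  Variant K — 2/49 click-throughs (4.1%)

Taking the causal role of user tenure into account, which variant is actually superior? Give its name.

Variant F

Variant F is higher inside every user tenure stratum but Variant K is higher in aggregate. Whether to stratify depends on how user tenure relates to the variant.
User tenure differs across variants for reasons unrelated to any effect of the variant itself, and it separately predicts the outcome — a classic confounder. We must compare within user tenure levels.
Within each level — returning users: 61.0% vs 46.6%; new users: 11.7% vs 4.1% — Variant F is higher every time.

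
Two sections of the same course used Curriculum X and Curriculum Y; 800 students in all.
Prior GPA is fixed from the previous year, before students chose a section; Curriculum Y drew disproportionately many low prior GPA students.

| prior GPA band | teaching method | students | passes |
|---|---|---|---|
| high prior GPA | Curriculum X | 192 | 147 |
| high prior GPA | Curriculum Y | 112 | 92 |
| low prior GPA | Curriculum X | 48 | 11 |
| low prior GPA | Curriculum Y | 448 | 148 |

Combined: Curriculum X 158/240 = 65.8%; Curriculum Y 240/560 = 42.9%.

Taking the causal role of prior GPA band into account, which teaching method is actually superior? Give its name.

Curriculum Y

Within every prior GPA band level Curriculum Y has the higher rate, yet pooled Curriculum X does — Simpson's reversal.
The imbalance in prior GPA band arose from how students were allocated, not from anything the teaching method did; and prior GPA band independently affects the outcome. The pooled gap is confounded — condition on prior GPA band.
Within each level — high prior GPA: 76.6% vs 82.1%; low prior GPA: 22.9% vs 33.0% — Curriculum Y is higher every time.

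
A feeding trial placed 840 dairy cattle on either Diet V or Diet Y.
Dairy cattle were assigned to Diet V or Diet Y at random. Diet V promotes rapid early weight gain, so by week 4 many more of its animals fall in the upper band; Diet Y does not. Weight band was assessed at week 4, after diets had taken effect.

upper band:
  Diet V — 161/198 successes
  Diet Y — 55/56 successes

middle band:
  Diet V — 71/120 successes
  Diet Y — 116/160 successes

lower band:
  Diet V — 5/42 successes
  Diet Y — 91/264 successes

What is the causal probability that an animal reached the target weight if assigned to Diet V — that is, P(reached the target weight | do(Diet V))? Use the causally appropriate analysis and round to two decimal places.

0.66

The stratified and pooled comparisons disagree (Diet Y wins within each week-4 weight band; Diet V wins overall), so the answer turns on the causal role of week-4 weight band.
Stratifying would compare diets among dairy cattle the diets themselves sorted into week-4 weight band groups — a form of selection on an intermediate. The unconditioned pooled rates give the total causal effect.
So P(outcome | do(Diet V)) is just the pooled rate for Diet V: 237/360 = 0.658.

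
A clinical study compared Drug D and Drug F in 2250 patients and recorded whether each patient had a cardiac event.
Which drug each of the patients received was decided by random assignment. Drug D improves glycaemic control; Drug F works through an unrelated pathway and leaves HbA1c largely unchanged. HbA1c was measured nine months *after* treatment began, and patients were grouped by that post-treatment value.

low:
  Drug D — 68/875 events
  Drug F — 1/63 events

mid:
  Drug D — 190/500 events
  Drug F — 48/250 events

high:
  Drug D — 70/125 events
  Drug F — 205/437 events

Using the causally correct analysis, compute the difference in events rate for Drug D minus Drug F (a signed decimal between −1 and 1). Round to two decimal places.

Stratifying would compare drugs among patients the drugs themselves sorted into HbA1c groups — a form of selection on an intermediate. The unconditioned pooled rates give the total causal effect.
The causal difference is the pooled difference: 0.219 − 0.339 = -0.120.

-0.12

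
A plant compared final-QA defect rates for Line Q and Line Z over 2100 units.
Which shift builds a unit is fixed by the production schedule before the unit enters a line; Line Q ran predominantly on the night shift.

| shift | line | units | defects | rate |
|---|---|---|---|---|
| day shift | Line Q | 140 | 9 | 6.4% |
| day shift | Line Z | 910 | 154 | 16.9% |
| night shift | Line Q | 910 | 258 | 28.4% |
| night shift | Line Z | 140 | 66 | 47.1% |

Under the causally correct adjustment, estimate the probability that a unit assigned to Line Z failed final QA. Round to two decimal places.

The stratified and pooled comparisons disagree (Line Q wins within each shift; Line Z wins overall), so the answer turns on the causal role of shift.
Shift is set before the line has any effect — it is not caused by the line — and it independently drives the outcome. That makes it a confounder, so the causal comparison is within shift levels.
Standardising Line Z to the population shift mix: 0.500·154/910 + 0.500·66/140 = 0.320.

0.32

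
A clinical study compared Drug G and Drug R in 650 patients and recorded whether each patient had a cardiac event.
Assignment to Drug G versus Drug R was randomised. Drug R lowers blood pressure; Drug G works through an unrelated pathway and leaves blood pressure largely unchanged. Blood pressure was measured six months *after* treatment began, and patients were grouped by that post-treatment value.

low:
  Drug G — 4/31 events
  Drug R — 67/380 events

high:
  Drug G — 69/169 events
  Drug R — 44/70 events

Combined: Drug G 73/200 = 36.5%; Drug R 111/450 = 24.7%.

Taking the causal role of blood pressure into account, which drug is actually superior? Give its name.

Drug R

Within every blood pressure level Drug G has the lower rate, yet pooled Drug R does — Simpson's reversal.
Blood pressure is recorded after the drug and is itself shifted by it — it sits on the causal path from drug to outcome. Conditioning on a mediator would strip out part of the effect we want; the pooled comparison gives the total causal effect.
Pooled: Drug G 36.5% vs Drug R 24.7%; Drug R is lower overall.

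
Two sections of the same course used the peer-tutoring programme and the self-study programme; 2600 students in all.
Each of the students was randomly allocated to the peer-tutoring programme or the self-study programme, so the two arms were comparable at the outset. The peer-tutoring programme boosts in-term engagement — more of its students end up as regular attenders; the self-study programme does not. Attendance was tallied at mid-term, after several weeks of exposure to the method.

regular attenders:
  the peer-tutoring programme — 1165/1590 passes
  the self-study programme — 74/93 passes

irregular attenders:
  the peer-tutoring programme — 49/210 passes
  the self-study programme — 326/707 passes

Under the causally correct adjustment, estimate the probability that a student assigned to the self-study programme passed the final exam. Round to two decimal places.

0.50

The mid-term attendance-specific comparison favours the self-study programme throughout, but the pooled figures favour the peer-tutoring programme. The question is whether to condition on mid-term attendance.
Mid-term attendance lies on the pathway teaching method → mid-term attendance → outcome, so adjusting for it blocks the indirect effect. For the total causal effect of teaching method, use the unadjusted pooled rates.
So P(outcome | do(the self-study programme)) is just the pooled rate for the self-study programme: 400/800 = 0.500.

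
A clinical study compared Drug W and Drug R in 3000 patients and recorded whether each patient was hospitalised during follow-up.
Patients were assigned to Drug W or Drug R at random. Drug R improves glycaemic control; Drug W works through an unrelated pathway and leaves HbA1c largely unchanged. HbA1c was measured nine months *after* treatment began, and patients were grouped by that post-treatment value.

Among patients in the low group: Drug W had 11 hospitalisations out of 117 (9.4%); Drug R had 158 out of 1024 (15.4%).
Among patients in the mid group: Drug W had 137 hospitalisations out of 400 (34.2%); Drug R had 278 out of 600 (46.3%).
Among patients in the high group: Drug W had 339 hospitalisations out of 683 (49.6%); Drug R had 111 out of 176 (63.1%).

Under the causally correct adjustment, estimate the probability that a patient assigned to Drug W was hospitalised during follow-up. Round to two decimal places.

The HbA1c-specific comparison favours Drug W throughout, but the pooled figures favour Drug R. The question is whether to condition on HbA1c.
Stratifying would compare drugs among patients the drugs themselves sorted into HbA1c groups — a form of selection on an intermediate. The unconditioned pooled rates give the total causal effect.
So P(outcome | do(Drug W)) is just the pooled rate for Drug W: 487/1200 = 0.406.

0.41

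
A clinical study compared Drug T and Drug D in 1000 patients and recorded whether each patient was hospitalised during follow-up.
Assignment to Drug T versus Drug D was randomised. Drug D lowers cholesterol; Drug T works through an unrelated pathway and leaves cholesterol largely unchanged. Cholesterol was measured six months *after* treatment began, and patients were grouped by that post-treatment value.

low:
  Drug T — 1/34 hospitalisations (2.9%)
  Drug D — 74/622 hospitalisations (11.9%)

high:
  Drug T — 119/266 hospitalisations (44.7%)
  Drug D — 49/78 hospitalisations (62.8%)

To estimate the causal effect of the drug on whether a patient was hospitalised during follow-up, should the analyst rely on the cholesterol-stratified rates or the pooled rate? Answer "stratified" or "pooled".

Stratifying would compare drugs among patients the drugs themselves sorted into cholesterol groups — a form of selection on an intermediate. The unconditioned pooled rates give the total causal effect.
Pooled: Drug T 40.0% vs Drug D 17.6%; Drug D is lower overall.

pooled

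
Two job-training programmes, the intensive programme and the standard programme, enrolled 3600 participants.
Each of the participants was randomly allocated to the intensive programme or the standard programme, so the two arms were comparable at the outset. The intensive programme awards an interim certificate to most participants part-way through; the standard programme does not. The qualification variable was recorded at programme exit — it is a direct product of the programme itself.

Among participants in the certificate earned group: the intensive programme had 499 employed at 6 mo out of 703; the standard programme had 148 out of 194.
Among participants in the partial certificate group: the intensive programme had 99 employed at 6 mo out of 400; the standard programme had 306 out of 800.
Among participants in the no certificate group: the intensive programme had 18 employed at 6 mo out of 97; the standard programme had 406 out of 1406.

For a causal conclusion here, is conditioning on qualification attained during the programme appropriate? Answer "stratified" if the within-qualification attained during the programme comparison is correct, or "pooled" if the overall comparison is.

pooled

Qualification attained during the programme lies on the pathway programme → qualification attained during the programme → outcome, so adjusting for it blocks the indirect effect. For the total causal effect of programme, use the unadjusted pooled rates.
Pooled: the intensive programme 51.3% vs the standard programme 35.8%; the intensive programme is higher overall.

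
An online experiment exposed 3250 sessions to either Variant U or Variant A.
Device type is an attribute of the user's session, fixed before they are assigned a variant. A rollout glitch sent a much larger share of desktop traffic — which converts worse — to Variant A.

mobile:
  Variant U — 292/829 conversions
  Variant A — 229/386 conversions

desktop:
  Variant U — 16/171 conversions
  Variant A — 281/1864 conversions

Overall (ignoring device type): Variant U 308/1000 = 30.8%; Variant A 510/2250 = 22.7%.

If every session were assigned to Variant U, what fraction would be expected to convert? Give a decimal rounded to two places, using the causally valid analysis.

0.19

Variant A is higher inside every device type stratum but Variant U is higher in aggregate. Whether to stratify depends on how device type relates to the variant.
Nothing the variant does changes device type; the imbalance is an allocation artefact. With device type also predicting the outcome, the pooled figure is confounded, and the within-stratum comparison is the causal one.
Standardising Variant U to the population device type mix: 0.374·292/829 + 0.626·16/171 = 0.190.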